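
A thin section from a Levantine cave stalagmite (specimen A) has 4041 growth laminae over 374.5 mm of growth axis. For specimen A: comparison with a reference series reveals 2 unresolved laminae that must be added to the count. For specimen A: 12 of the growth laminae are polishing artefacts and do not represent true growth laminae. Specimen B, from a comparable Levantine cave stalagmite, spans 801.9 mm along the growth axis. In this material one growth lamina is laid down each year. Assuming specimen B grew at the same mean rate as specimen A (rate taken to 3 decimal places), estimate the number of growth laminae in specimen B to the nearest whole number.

Specimen A: correcting the raw count gives 4041 − 12 + 2 = 4031 true growth laminae.
A: Extension rate ≈ 374.5 / 4031 = 0.093 mm/yr.
For B, 801.9 / 0.093 = 8622.58 years ≈ 8623 growth laminae.

8623 growth laminae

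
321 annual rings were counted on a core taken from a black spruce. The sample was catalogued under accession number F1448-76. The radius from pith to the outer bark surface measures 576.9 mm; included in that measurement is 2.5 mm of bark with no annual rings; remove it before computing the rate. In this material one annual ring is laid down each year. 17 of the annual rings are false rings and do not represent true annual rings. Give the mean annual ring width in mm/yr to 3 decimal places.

True annual ring count = 321 − 17 = 304.
Net length = 576.9 − 2.5 = 574.4 mm.
574.4 mm over 304 years gives 574.4 / 304 ≈ 1.889 mm/yr.

1.889 mm/yr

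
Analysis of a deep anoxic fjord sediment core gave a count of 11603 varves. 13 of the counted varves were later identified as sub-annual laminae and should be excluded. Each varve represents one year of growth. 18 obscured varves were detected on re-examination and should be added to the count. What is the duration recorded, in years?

True varve count = 11603 − 13 + 18 = 11608.
With a one-to-one varve periodicity this is 11608 years.

11608 yr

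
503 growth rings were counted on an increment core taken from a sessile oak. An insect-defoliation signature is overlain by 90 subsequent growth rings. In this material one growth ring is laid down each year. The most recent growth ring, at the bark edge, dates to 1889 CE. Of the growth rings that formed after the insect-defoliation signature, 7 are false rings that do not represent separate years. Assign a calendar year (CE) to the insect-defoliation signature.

There are 90 growth rings younger than the insect-defoliation signature.
90 − 7 false = 83 true growth rings after the insect-defoliation signature.
1889 − 83 = 1806 CE.

1806 CE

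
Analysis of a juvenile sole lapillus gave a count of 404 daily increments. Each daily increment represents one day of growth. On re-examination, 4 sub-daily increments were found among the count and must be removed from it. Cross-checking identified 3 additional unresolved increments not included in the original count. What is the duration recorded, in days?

After corrections the count is 404 − 4 + 3 = 403 daily increments.
At one daily increment per day, that is 403 days.

403 d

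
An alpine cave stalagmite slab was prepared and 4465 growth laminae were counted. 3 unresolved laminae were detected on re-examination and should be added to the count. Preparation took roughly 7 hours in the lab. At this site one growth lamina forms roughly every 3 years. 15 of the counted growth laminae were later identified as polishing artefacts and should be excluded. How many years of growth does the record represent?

13359 years

Correcting the raw count gives 4465 − 15 + 3 = 4453 true growth laminae.
Multiplying by 3 years per growth lamina: 4453 × 3 = 13359 years.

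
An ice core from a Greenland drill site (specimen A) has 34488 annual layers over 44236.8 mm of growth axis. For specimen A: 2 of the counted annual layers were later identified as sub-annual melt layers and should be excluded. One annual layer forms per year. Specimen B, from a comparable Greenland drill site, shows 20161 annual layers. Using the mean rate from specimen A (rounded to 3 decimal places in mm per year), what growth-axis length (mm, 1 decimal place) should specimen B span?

Specimen A: correcting the raw count gives 34488 − 2 = 34486 true annual layers.
A: 44236.8 mm over 34486 years gives 44236.8 / 34486 ≈ 1.283 mm/yr.
B's length ≈ 1.283 × 20161 = 25866.6 mm.

25866.6 mm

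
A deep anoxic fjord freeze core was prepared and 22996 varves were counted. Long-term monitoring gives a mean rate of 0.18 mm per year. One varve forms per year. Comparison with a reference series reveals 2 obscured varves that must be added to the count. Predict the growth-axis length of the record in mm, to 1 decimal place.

4139.6 mm

Adjusted count: 22996 + 2 = 22998 varves.
Length ≈ 0.18 × 22998 = 4139.6 mm.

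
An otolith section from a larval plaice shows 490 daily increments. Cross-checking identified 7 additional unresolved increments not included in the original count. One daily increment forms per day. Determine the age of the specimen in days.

497 days

Correcting the raw count gives 490 + 7 = 497 true daily increments.
With a one-to-one daily increment periodicity this is 497 days.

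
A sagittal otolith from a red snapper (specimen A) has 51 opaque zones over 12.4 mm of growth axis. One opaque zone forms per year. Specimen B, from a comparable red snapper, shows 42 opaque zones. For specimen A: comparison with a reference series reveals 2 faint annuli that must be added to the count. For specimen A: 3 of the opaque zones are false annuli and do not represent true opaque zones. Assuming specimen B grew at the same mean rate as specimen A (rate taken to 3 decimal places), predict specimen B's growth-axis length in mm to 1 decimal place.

Specimen A: true opaque zone count = 51 − 3 + 2 = 50.
A: Extension rate ≈ 12.4 / 50 = 0.248 mm/year.
B's length ≈ 0.248 × 42 = 10.4 mm.

10.4 mm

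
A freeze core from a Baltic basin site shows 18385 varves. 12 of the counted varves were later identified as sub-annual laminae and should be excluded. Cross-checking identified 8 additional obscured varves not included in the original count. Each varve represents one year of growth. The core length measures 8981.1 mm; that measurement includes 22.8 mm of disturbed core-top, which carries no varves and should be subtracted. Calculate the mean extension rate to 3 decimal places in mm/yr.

Adjusted count: 18385 − 12 + 8 = 18381 varves.
Removing the 22.8 mm offcut leaves 8981.1 − 22.8 = 8958.3 mm.
Mean rate = 8958.3 mm / 18381 years ≈ 0.487 mm/yr.

0.487 mm/yr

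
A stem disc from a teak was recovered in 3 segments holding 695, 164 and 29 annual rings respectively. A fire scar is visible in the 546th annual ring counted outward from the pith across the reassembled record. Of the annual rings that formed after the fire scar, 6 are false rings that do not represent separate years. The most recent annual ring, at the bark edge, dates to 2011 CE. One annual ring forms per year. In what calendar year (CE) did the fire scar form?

Total annual rings = 695 + 164 + 29 = 888.
Between annual ring 546 and the bark edge there are 888 − 546 = 342 annual rings.
Removing the 6 false annual rings leaves 342 − 6 = 336 true annual rings beyond the fire scar.
2011 − 336 = 1675 CE.

1675 CE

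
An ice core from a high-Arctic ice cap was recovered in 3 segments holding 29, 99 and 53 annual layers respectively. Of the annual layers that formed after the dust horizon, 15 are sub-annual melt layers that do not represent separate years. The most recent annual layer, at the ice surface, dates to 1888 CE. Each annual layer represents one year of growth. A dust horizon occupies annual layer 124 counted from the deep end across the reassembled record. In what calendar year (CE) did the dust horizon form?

Total annual layers = 29 + 99 + 53 = 181.
The dust horizon sits at annual layer 124 from the deep end, so 181 − 124 = 57 annual layers formed after it.
57 − 15 false = 42 true annual layers after the dust horizon.
1888 − 42 = 1846 CE.

1846 CE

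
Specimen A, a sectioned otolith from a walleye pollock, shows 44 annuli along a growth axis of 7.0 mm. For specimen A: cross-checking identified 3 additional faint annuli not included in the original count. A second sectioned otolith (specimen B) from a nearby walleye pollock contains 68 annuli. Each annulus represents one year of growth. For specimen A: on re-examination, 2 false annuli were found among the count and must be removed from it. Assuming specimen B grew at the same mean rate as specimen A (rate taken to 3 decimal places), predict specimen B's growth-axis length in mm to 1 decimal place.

Specimen A: adjusted count: 44 − 2 + 3 = 45 annuli.
A: Mean rate = 7.0 mm / 45 years ≈ 0.156 mm per year.
B's length ≈ 0.156 × 68 = 10.6 mm.

10.6 mm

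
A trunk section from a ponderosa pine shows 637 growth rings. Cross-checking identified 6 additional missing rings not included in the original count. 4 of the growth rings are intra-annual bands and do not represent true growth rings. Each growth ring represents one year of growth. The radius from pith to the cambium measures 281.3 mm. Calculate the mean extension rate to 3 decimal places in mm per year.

0.440 mm per year

After corrections the count is 637 − 4 + 6 = 639 growth rings.
Mean rate = 281.3 mm / 639 years ≈ 0.440 mm per year.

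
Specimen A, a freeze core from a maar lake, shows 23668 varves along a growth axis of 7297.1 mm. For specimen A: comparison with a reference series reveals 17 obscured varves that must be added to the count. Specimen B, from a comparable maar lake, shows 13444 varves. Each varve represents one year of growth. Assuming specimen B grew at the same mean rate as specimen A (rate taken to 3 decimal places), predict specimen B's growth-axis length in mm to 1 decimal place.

Specimen A: correcting the raw count gives 23668 + 17 = 23685 true varves.
A: Mean rate = 7297.1 mm / 23685 years ≈ 0.308 mm/yr.
Length of B = 0.308 × 13444 = 4140.8 mm.

4140.8 mm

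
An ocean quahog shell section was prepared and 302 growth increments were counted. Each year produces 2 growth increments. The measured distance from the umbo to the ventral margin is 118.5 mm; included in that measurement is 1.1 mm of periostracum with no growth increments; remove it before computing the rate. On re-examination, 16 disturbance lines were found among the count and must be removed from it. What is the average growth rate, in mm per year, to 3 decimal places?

Correcting the raw count gives 302 − 16 = 286 true growth increments.
286 growth increments at 2 per year is 286 / 2 = 143 years.
Removing the 1.1 mm offcut leaves 118.5 − 1.1 = 117.4 mm.
Mean rate = 117.4 mm / 143 years ≈ 0.821 mm per year.

0.821 mm per year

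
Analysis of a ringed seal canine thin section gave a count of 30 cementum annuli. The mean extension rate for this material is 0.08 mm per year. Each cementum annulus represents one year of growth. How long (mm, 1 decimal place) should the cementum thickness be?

The record spans 30 years at 0.08 mm per year.
Length ≈ 0.08 × 30 = 2.4 mm.

2.4 mm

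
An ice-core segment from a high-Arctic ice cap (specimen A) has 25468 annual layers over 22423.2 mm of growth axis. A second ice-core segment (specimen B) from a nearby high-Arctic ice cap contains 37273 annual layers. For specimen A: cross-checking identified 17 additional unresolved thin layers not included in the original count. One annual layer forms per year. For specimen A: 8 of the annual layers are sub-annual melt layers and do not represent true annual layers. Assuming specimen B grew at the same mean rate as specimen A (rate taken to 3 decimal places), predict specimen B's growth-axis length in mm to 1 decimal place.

32800.2 mm

Specimen A: after corrections the count is 25468 − 8 + 17 = 25477 annual layers.
A: 22423.2 mm over 25477 years gives 22423.2 / 25477 ≈ 0.880 mm per year.
Length of B = 0.880 × 37273 = 32800.2 mm.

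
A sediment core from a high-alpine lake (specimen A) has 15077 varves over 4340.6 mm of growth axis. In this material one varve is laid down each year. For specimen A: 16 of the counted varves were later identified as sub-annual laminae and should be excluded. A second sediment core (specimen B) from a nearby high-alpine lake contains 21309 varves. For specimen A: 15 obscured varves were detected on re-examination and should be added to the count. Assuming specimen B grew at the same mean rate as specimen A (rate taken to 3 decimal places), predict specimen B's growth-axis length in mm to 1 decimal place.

6137.0 mm

Specimen A: true varve count = 15077 − 16 + 15 = 15076.
A: 4340.6 mm over 15076 years gives 4340.6 / 15076 ≈ 0.288 mm per year.
Length of B = 0.288 × 21309 = 6137.0 mm.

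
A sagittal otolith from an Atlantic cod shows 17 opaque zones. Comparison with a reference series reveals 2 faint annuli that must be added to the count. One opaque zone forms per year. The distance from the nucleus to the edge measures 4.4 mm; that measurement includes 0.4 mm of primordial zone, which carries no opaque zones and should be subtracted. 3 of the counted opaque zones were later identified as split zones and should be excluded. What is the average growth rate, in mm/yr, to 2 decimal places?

0.25 mm/yr

True opaque zone count = 17 − 3 + 2 = 16.
Net length = 4.4 − 0.4 = 4.0 mm.
4.0 mm over 16 years gives 4.0 / 16 ≈ 0.25 mm/yr.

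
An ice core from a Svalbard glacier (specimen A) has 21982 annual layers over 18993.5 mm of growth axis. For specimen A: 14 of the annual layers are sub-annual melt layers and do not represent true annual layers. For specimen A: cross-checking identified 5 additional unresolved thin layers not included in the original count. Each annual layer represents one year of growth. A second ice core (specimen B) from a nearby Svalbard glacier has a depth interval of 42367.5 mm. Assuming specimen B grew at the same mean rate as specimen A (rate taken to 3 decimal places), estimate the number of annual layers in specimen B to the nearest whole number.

Specimen A: true annual layer count = 21982 − 14 + 5 = 21973.
A: Extension rate ≈ 18993.5 / 21973 = 0.864 mm/year.
For B, 42367.5 / 0.864 = 49036.46 years ≈ 49036 annual layers.

49036 annual layers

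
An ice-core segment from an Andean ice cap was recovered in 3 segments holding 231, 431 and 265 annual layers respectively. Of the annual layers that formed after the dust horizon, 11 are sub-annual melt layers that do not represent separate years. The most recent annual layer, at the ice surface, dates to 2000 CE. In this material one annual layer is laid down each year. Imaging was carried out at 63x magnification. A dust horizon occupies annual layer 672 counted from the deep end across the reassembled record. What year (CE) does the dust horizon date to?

Total annual layers = 231 + 431 + 265 = 927.
Between annual layer 672 and the ice surface there are 927 − 672 = 255 annual layers.
Removing the 11 false annual layers leaves 255 − 11 = 244 true annual layers beyond the dust horizon.
Counting back 244 years from 2000 CE places the dust horizon in 2000 − 244 = 1756 CE.

1756 CE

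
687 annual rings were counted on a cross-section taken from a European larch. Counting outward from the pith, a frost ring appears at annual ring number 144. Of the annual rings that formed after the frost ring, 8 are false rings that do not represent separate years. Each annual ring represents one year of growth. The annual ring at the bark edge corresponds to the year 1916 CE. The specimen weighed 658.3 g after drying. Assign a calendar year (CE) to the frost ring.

Between annual ring 144 and the bark edge there are 687 − 144 = 543 annual rings.
Excluding 8 false annual rings: 543 − 8 = 535.
1916 − 535 = 1381 CE.

1381 CE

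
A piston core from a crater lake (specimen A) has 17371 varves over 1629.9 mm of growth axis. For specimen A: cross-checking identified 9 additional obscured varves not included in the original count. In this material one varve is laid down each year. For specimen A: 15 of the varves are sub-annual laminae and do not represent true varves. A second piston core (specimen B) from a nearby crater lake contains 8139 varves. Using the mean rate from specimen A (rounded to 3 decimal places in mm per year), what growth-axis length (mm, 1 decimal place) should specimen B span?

765.1 mm

Specimen A: after corrections the count is 17371 − 15 + 9 = 17365 varves.
A: 1629.9 mm over 17365 years gives 1629.9 / 17365 ≈ 0.094 mm per year.
For B, 0.094 mm/year × 8139 years = 765.1 mm.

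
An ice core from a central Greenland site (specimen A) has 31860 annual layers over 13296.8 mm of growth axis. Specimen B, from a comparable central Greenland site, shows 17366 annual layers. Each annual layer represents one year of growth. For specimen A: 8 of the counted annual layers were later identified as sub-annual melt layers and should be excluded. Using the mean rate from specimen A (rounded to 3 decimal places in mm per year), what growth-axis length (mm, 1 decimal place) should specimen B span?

Specimen A: adjusted count: 31860 − 8 = 31852 annual layers.
A: Extension rate ≈ 13296.8 / 31852 = 0.417 mm per year.
B's length ≈ 0.417 × 17366 = 7241.6 mm.

7241.6 mm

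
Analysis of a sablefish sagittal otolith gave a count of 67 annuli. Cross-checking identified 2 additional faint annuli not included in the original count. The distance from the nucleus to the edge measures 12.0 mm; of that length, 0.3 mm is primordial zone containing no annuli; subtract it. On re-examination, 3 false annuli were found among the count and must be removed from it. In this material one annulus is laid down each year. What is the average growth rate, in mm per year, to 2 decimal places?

0.18 mm per year

Correcting the raw count gives 67 − 3 + 2 = 66 true annuli.
The growth record spans 12.0 − 0.3 = 11.7 mm.
11.7 mm over 66 years gives 11.7 / 66 ≈ 0.18 mm per year.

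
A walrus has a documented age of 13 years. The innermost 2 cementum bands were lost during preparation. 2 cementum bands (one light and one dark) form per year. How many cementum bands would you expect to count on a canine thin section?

24 cementum bands

With 2 cementum bands per year, 13 years would produce 13 × 2 = 26 cementum bands.
Subtracting the 2 cementum bands not captured gives 26 − 2 = 24 cementum bands in the record.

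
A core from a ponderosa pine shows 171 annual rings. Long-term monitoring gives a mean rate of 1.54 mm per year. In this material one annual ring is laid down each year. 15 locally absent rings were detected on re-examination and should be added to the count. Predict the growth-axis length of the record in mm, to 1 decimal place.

True annual ring count = 171 + 15 = 186.
Length ≈ 1.54 × 186 = 286.4 mm.

286.4 mm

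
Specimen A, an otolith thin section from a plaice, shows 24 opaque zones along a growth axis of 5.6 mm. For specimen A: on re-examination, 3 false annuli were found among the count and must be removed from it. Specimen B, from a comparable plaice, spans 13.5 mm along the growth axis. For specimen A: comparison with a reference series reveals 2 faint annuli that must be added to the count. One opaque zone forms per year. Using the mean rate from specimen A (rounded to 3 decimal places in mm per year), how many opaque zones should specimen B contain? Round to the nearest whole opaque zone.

Specimen A: correcting the raw count gives 24 − 3 + 2 = 23 true opaque zones.
A: Extension rate ≈ 5.6 / 23 = 0.243 mm/yr.
For B, 13.5 / 0.243 = 55.56 years ≈ 56 opaque zones.

56 opaque zones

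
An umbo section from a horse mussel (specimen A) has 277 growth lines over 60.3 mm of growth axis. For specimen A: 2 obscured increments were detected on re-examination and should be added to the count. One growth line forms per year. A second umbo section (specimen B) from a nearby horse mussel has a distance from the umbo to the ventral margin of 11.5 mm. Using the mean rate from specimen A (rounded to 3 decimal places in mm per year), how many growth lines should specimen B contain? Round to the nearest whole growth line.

53 growth lines

Specimen A: adjusted count: 277 + 2 = 279 growth lines.
A: Mean rate = 60.3 mm / 279 years ≈ 0.216 mm/yr.
For B, 11.5 / 0.216 = 53.24 years ≈ 53 growth lines.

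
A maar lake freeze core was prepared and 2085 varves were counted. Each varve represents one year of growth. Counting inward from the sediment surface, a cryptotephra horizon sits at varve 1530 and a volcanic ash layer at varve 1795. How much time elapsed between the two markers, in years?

The two markers are separated by 1795 − 1530 = 265 varves.
That is 265 years at one varve per year.

265 years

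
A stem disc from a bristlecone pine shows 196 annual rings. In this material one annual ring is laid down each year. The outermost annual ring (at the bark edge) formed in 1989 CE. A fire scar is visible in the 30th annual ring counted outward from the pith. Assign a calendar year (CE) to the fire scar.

The fire scar sits at annual ring 30 from the pith, so 196 − 30 = 166 annual rings formed after it.
The annual ring at the bark edge is 1989 CE, so the fire scar dates to 1989 − 166 = 1823 CE.

1823 CE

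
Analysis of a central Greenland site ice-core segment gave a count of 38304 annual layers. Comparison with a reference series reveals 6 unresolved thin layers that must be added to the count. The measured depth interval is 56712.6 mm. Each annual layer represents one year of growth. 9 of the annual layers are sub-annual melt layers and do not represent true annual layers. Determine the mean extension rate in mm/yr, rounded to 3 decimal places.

After corrections the count is 38304 − 9 + 6 = 38301 annual layers.
56712.6 mm over 38301 years gives 56712.6 / 38301 ≈ 1.481 mm/yr.

1.481 mm/yr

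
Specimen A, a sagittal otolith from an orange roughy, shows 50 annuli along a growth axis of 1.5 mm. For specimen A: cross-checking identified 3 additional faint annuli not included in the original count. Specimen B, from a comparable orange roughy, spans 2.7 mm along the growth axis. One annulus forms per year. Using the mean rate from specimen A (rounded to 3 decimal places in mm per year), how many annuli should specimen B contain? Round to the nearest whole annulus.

Specimen A: correcting the raw count gives 50 + 3 = 53 true annuli.
A: Mean rate = 1.5 mm / 53 years ≈ 0.028 mm per year.
For B, 2.7 / 0.028 = 96.43 years ≈ 96 annuli.

96 annuli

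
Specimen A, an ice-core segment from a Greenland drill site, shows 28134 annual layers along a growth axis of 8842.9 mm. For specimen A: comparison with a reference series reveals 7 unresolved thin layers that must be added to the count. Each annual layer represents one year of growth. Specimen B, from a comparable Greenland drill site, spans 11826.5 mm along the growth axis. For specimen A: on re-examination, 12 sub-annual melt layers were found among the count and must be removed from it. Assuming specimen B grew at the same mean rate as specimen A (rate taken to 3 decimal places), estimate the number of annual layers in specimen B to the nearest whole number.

37664 annual layers

Specimen A: adjusted count: 28134 − 12 + 7 = 28129 annual layers.
A: Extension rate ≈ 8842.9 / 28129 = 0.314 mm per year.
Specimen B: 11826.5 mm / 0.314 mm per year = 37664.01 years ≈ 37664 annual layers.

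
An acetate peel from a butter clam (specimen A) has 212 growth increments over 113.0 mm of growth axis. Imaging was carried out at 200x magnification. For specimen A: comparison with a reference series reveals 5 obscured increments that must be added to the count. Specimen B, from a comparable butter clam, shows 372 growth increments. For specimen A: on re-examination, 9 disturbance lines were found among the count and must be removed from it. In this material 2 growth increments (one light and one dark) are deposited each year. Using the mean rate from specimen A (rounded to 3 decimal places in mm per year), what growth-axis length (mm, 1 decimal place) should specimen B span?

202.2 mm

Specimen A: correcting the raw count gives 212 − 9 + 5 = 208 true growth increments.
Specimen A: with 2 growth increments per year, 208 / 2 = 104 years.
A: Extension rate ≈ 113.0 / 104 = 1.087 mm/year.
Specimen B: 372 growth increments at 2 per year is 372 / 2 = 186 years. For B, 1.087 mm/year × 186 years = 202.2 mm.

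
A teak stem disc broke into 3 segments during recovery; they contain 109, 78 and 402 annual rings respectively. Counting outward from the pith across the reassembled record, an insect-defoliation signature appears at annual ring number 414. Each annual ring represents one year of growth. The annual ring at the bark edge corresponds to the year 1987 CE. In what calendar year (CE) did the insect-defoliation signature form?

Total annual rings = 109 + 78 + 402 = 589.
589 − 414 = 175 annual rings lie beyond the insect-defoliation signature toward the bark edge.
Counting back 175 years from 1987 CE places the insect-defoliation signature in 1987 − 175 = 1812 CE.

1812 CE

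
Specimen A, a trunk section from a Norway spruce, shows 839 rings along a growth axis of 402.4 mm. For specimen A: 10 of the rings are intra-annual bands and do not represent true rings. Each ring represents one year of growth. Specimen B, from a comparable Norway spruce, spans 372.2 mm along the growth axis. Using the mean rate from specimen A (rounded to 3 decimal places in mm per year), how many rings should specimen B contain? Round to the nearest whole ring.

767 rings

Specimen A: after corrections the count is 839 − 10 = 829 rings.
A: 402.4 mm over 829 years gives 402.4 / 829 ≈ 0.485 mm/year.
B spans 372.2 / 0.485 = 767.42 years ≈ 767 rings.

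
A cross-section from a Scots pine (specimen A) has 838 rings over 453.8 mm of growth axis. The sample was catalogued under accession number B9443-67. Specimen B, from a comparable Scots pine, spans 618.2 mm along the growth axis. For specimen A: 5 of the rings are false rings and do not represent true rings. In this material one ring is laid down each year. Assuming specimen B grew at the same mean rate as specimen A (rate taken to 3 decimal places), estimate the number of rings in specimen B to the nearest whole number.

1134 rings

Specimen A: true ring count = 838 − 5 = 833.
A: Mean rate = 453.8 mm / 833 years ≈ 0.545 mm per year.
Specimen B: 618.2 mm / 0.545 mm per year = 1134.31 years ≈ 1134 rings.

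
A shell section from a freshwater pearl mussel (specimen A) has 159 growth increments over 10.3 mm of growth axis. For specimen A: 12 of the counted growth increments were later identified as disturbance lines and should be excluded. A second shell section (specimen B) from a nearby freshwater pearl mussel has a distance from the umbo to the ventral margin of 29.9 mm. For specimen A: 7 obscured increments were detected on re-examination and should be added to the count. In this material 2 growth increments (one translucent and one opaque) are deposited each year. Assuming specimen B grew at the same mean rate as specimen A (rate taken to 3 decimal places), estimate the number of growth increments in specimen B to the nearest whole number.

Specimen A: adjusted count: 159 − 12 + 7 = 154 growth increments.
Specimen A: 154 growth increments at 2 per year is 154 / 2 = 77 years.
A: Extension rate ≈ 10.3 / 77 = 0.134 mm/year.
Specimen B: 29.9 mm / 0.134 mm per year = 223.13 years; at 2 growth increments per year that is 223.13 × 2 ≈ 446 growth increments.

446 growth increments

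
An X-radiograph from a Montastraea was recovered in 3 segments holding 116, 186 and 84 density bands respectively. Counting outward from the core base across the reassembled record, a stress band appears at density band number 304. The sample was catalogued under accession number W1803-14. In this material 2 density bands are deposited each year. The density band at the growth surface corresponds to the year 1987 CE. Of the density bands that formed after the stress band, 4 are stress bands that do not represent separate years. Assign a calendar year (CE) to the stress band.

1948 CE

Total density bands = 116 + 186 + 84 = 386.
386 − 304 = 82 density bands lie beyond the stress band toward the growth surface.
Removing the 4 false density bands leaves 82 − 4 = 78 true density bands beyond the stress band.
Dividing by 2 density bands per year: 78 / 2 = 39 years.
The density band at the growth surface is 1987 CE, so the stress band dates to 1987 − 39 = 1948 CE.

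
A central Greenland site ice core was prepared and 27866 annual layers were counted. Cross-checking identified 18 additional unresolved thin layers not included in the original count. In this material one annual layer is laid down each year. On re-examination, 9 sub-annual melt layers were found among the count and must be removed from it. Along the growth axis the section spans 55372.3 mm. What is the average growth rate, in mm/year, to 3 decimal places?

True annual layer count = 27866 − 9 + 18 = 27875.
Mean rate = 55372.3 mm / 27875 years ≈ 1.986 mm/year.

1.986 mm/year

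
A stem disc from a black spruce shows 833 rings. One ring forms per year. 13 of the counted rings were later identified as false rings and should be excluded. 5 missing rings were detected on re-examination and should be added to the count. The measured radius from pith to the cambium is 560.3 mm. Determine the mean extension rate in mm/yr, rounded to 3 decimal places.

0.679 mm/yr

Correcting the raw count gives 833 − 13 + 5 = 825 true rings.
Mean rate = 560.3 mm / 825 years ≈ 0.679 mm/yr.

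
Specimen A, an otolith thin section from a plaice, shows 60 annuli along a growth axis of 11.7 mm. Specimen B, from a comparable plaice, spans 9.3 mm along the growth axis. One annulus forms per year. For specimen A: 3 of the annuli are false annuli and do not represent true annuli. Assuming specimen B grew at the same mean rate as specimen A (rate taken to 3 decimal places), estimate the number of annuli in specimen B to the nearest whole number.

45 annuli

Specimen A: adjusted count: 60 − 3 = 57 annuli.
A: Mean rate = 11.7 mm / 57 years ≈ 0.205 mm per year.
For B, 9.3 / 0.205 = 45.37 years ≈ 45 annuli.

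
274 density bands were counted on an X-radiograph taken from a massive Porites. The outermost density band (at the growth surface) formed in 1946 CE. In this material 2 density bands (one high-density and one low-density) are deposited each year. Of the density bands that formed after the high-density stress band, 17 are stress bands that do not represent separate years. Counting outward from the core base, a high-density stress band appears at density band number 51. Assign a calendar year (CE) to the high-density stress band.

1843 CE

274 − 51 = 223 density bands lie beyond the high-density stress band toward the growth surface.
Excluding 17 false density bands: 223 − 17 = 206.
With 2 density bands per year, 206 / 2 = 103 years.
The density band at the growth surface is 1946 CE, so the high-density stress band dates to 1946 − 103 = 1843 CE.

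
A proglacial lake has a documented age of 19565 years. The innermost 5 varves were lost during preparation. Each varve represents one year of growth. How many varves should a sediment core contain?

19560 varves

Expected varves over 19565 years: 19565.
Subtracting the 5 varves not captured gives 19565 − 5 = 19560 varves in the record.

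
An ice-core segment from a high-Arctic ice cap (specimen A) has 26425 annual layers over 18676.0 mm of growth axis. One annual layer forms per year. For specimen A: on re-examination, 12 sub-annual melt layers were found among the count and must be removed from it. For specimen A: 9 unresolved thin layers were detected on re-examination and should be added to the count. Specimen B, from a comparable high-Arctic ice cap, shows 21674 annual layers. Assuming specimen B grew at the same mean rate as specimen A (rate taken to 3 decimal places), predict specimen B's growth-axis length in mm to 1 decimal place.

Specimen A: correcting the raw count gives 26425 − 12 + 9 = 26422 true annual layers.
A: 18676.0 mm over 26422 years gives 18676.0 / 26422 ≈ 0.707 mm per year.
For B, 0.707 mm/year × 21674 years = 15323.5 mm.

15323.5 mm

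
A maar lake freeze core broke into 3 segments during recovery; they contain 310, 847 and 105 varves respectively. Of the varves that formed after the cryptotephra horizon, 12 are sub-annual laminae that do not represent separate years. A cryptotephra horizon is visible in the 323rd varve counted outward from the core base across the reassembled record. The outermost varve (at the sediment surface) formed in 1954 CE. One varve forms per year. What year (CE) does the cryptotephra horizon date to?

1027 CE

Total varves = 310 + 847 + 105 = 1262.
Between varve 323 and the sediment surface there are 1262 − 323 = 939 varves.
939 − 12 false = 927 true varves after the cryptotephra horizon.
The varve at the sediment surface is 1954 CE, so the cryptotephra horizon dates to 1954 − 927 = 1027 CE.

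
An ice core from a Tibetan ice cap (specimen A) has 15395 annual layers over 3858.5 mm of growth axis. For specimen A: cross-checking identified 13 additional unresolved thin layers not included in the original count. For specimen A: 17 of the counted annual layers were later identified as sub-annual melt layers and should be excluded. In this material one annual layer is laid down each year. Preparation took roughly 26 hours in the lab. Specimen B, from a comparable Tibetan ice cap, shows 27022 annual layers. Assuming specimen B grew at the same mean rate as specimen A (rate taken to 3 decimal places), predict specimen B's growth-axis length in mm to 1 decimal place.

Specimen A: after corrections the count is 15395 − 17 + 13 = 15391 annual layers.
A: 3858.5 mm over 15391 years gives 3858.5 / 15391 ≈ 0.251 mm/yr.
B's length ≈ 0.251 × 27022 = 6782.5 mm.

6782.5 mm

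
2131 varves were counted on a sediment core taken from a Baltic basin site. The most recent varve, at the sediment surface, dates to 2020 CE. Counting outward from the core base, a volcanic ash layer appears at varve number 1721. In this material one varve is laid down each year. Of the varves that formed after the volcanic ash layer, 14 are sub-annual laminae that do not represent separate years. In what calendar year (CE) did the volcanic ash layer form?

1624 CE

Between varve 1721 and the sediment surface there are 2131 − 1721 = 410 varves.
410 − 14 false = 396 true varves after the volcanic ash layer.
Counting back 396 years from 2020 CE places the volcanic ash layer in 2020 − 396 = 1624 CE.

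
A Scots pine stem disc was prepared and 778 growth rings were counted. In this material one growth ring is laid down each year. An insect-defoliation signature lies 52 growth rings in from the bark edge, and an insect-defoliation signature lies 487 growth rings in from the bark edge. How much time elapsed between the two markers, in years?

435 yr

Separation: 487 − 52 = 435 growth rings.
That is 435 years at one growth ring per year.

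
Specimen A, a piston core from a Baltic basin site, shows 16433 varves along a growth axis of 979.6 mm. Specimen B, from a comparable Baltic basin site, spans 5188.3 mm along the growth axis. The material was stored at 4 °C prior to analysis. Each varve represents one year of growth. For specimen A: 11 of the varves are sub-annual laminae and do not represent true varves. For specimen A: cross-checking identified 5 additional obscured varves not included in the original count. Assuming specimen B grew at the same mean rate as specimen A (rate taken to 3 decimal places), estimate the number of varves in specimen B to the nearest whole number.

Specimen A: after corrections the count is 16433 − 11 + 5 = 16427 varves.
A: Extension rate ≈ 979.6 / 16427 = 0.060 mm/yr.
For B, 5188.3 / 0.060 = 86471.67 years ≈ 86472 varves.

86472 varves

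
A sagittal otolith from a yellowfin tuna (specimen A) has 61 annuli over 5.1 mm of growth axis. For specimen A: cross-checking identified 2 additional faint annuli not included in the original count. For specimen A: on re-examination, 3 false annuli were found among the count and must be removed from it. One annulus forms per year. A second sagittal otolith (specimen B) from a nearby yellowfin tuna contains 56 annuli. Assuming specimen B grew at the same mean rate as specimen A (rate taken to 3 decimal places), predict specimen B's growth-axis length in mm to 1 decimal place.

Specimen A: after corrections the count is 61 − 3 + 2 = 60 annuli.
A: 5.1 mm over 60 years gives 5.1 / 60 ≈ 0.085 mm per year.
For B, 0.085 mm/year × 56 years = 4.8 mm.

4.8 mm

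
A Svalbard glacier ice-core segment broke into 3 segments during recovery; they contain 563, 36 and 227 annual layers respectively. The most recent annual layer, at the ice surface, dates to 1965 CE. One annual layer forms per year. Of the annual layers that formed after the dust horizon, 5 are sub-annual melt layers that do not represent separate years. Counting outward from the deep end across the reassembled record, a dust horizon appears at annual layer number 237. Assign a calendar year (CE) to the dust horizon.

1381 CE

Total annual layers = 563 + 36 + 227 = 826.
826 − 237 = 589 annual layers lie beyond the dust horizon toward the ice surface.
Removing the 5 false annual layers leaves 589 − 5 = 584 true annual layers beyond the dust horizon.
The annual layer at the ice surface is 1965 CE, so the dust horizon dates to 1965 − 584 = 1381 CE.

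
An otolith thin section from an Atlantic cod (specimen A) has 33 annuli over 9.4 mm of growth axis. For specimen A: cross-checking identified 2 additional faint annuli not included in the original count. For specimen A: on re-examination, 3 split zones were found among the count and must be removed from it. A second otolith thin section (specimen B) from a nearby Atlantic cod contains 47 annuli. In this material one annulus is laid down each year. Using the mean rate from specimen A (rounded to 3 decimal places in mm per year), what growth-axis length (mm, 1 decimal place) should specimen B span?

Specimen A: true annulus count = 33 − 3 + 2 = 32.
A: 9.4 mm over 32 years gives 9.4 / 32 ≈ 0.294 mm per year.
Length of B = 0.294 × 47 = 13.8 mm.

13.8 mm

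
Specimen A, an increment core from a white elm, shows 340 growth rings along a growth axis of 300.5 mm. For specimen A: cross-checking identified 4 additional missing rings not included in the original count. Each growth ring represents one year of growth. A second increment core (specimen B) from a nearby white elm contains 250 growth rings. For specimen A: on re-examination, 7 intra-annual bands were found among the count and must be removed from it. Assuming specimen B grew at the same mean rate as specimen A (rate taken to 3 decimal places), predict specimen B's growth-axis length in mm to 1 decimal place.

223.0 mm

Specimen A: true growth ring count = 340 − 7 + 4 = 337.
A: 300.5 mm over 337 years gives 300.5 / 337 ≈ 0.892 mm per year.
Length of B = 0.892 × 250 = 223.0 mm.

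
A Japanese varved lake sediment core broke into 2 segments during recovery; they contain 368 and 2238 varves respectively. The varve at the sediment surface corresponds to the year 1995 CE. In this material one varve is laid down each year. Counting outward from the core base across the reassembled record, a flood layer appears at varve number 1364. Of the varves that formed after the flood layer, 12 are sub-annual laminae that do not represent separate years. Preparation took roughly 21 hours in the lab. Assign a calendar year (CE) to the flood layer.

Total varves = 368 + 2238 = 2606.
The flood layer sits at varve 1364 from the core base, so 2606 − 1364 = 1242 varves formed after it.
Removing the 12 false varves leaves 1242 − 12 = 1230 true varves beyond the flood layer.
1995 − 1230 = 765 CE.

765 CE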